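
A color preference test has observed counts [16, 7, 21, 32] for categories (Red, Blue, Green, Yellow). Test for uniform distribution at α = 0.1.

Expected = 19 each. χ² = Σ(O-E)²/E = 17.158. df = 3, critical value = 6.251. Reject H₀.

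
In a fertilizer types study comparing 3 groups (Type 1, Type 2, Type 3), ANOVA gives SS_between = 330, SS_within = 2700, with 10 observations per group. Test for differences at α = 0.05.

df_between = 2, df_within = 27. F = MS_between/MS_within = 165.0/100.0 = 1.65. F_crit ≈ 3.354. Fail to reject H₀.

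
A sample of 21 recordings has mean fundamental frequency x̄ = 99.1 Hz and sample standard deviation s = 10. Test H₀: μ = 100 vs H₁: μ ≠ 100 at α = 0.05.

t = (x̄ - μ₀)/(s/√n) = (99.1 - 100)/(10/√21) = -0.412. df = 20, critical t = ±2.086. Fail to reject H₀.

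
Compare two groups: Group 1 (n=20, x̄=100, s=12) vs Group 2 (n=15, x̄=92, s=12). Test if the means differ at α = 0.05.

Pooled sp = 12.0. t = 1.952, df = 33. Critical t = ±2.035. Fail to reject H₀.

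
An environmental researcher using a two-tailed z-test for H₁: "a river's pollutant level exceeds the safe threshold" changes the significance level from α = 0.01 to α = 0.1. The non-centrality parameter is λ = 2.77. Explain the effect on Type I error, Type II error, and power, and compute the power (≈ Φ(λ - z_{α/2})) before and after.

Increasing α from 0.01 to 0.1:
• Type I error rate increases (α is the Type I rate by definition).
• Critical value moves from z_{α/2} = 2.576 to 1.645, so power = Φ(λ - z_{α/2}) goes from Φ(2.77 - 2.576) = 0.577 to Φ(2.77 - 1.645) = 0.87.
• Type II error rate β = 1 - power therefore decreases (0.423 → 0.13).
Appropriate when false negatives are costly — here, allowing unsafe pollution to continue.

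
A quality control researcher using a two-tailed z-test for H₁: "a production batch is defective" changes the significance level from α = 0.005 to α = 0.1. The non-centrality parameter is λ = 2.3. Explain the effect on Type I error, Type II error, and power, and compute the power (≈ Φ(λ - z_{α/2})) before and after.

Increasing α from 0.005 to 0.1:
• Type I error rate increases (α is the Type I rate by definition).
• Critical value moves from z_{α/2} = 2.807 to 1.645, so power = Φ(λ - z_{α/2}) goes from Φ(2.3 - 2.807) = 0.306 to Φ(2.3 - 1.645) = 0.744.
• Type II error rate β = 1 - power therefore decreases (0.694 → 0.256).
Appropriate when false negatives are costly — here, shipping a defective batch — faulty products reach customers.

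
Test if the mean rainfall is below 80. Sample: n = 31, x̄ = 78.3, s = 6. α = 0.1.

t = (78.3 - 80)/(6/√31) = -1.578, df = 30. Critical t = -1.31. Reject H₀.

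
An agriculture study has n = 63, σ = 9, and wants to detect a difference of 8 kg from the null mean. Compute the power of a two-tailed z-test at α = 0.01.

SE = σ/√n = 9/√63 = 1.134. Non-centrality λ = d/SE = 8/1.134 = 7.055. Power ≈ Φ(λ - z_{α/2}) = Φ(7.055 - 2.576) = Φ(4.479) = 1.0.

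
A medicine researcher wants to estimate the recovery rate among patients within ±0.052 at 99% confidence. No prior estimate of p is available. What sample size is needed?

Conservative approach: use p = 0.5 (maximizes p(1-p) = 0.25). n = z²(0.25)/E² = 2.576²×0.25/0.052² = 613.5 → n = 614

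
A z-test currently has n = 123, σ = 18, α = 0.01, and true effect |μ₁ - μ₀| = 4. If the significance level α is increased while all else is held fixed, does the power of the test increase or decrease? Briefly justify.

Power increases: a larger α lowers the critical value, so more of the H₁ sampling distribution falls in the rejection region.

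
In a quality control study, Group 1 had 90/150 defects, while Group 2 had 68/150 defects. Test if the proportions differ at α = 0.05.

p̂₁ = 0.6, p̂₂ = 0.453, pooled p̂ = 0.527. z = 2.544. Critical: ±1.96. Reject H₀.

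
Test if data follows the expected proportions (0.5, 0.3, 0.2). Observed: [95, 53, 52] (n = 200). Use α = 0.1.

Expected: [100.0, 60.0, 40.0]. χ² = 4.667. df = 2, critical = 4.605. Reject H₀.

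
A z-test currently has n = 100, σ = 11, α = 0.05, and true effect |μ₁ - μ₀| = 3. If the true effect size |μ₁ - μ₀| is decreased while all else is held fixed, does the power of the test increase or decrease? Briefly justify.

Power decreases: a smaller true effect decreases the non-centrality λ = |μ₁ - μ₀|/(σ/√n).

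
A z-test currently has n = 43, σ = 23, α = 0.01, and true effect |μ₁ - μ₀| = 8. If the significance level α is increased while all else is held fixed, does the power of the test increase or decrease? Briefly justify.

Power increases: a larger α lowers the critical value, so more of the H₁ sampling distribution falls in the rejection region.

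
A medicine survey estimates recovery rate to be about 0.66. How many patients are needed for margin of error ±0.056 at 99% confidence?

n = z²p(1-p)/E² = 2.576²×0.66×0.34/0.056² = 474.8 → n = 475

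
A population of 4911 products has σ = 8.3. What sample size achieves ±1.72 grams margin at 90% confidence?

Without FPC: n₀ = (1.645×8.3/1.72)² = 63.013. With FPC: n = n₀N/(n₀+N-1) = 62.2 → n = 63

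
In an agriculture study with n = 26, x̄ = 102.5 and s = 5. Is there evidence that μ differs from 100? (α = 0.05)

t = (x̄ - μ₀)/(s/√n) = (102.5 - 100)/(5/√26) = 2.55. df = 25, critical t = ±2.06. Reject H₀.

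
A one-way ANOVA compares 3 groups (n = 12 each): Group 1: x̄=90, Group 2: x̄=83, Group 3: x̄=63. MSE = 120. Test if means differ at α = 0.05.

Grand mean = 78.67. SS_between = 4712.0, MS_between = 2356.0. F = 19.633, F_crit ≈ 3.285. Reject H₀.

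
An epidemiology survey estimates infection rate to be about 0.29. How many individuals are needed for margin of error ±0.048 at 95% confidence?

n = z²p(1-p)/E² = 1.96²×0.29×0.71/0.048² = 343.3 → n = 344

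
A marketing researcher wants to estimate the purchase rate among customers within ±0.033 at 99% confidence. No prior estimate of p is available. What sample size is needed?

Conservative approach: use p = 0.5 (maximizes p(1-p) = 0.25). n = z²(0.25)/E² = 2.576²×0.25/0.033² = 1523.4 → n = 1524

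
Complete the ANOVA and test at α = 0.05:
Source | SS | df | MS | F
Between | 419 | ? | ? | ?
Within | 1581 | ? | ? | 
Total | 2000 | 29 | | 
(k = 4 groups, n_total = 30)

df_between = 3, df_within = 26. MS_between = 139.67, MS_within = 60.81. F = 2.297, F_crit ≈ 2.975. Fail to reject H₀.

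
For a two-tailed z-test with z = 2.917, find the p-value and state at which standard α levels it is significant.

p = 2·P(Z > |2.917|) = 2·(1 - Φ(2.917)) ≈ 0.0035. Significant at α = 0.1; Significant at α = 0.05; Significant at α = 0.01.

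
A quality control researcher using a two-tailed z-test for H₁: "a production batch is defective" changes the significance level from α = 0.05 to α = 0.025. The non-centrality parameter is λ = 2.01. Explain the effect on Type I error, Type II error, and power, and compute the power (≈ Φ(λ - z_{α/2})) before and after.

Decreasing α from 0.05 to 0.025:
• Type I error rate decreases (α is the Type I rate by definition).
• Critical value moves from z_{α/2} = 1.96 to 2.241, so power = Φ(λ - z_{α/2}) goes from Φ(2.01 - 1.96) = 0.52 to Φ(2.01 - 2.241) = 0.409.
• Type II error rate β = 1 - power therefore increases (0.48 → 0.591).
Appropriate when false positives are costly — here, scrapping a good batch — wasted material and cost for no reason.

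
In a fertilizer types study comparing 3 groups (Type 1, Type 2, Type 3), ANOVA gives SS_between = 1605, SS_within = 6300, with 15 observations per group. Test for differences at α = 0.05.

df_between = 2, df_within = 42. F = MS_between/MS_within = 802.5/150.0 = 5.35. F_crit ≈ 3.22. Reject H₀. At least one mean differs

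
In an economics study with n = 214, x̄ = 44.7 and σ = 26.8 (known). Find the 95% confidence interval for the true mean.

CI = x̄ ± z*(σ/√n) = 44.7 ± 1.96(26.8/√214) = 44.7 ± 3.59 = (41.11, 48.29)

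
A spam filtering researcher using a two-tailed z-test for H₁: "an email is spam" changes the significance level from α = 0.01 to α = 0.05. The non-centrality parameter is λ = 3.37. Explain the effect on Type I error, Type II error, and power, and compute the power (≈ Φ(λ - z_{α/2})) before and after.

Increasing α from 0.01 to 0.05:
• Type I error rate increases (α is the Type I rate by definition).
• Critical value moves from z_{α/2} = 2.576 to 1.96, so power = Φ(λ - z_{α/2}) goes from Φ(3.37 - 2.576) = 0.786 to Φ(3.37 - 1.96) = 0.921.
• Type II error rate β = 1 - power therefore decreases (0.214 → 0.079).
Appropriate when false negatives are costly — here, a spam email lands in the inbox.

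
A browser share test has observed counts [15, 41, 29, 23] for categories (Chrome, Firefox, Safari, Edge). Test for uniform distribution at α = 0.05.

Expected = 27 each. χ² = Σ(O-E)²/E = 13.333. df = 3, critical value = 7.815. Reject H₀.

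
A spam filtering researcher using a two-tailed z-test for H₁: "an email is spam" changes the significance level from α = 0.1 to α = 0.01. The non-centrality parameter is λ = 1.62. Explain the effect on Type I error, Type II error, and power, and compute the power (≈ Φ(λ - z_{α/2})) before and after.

Decreasing α from 0.1 to 0.01:
• Type I error rate decreases (α is the Type I rate by definition).
• Critical value moves from z_{α/2} = 1.645 to 2.576, so power = Φ(λ - z_{α/2}) goes from Φ(1.62 - 1.645) = 0.49 to Φ(1.62 - 2.576) = 0.17.
• Type II error rate β = 1 - power therefore increases (0.51 → 0.83).
Appropriate when false positives are costly — here, a legitimate email is sent to the spam folder and the user misses it.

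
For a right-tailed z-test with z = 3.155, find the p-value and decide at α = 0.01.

p = P(Z > 3.155) = 1 - Φ(3.155) ≈ 0.0008. Since p < 0.01, reject H₀ (significant) at α = 0.01.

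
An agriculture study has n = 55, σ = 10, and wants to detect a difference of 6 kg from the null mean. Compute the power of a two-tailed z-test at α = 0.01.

SE = σ/√n = 10/√55 = 1.348. Non-centrality λ = d/SE = 6/1.348 = 4.45. Power ≈ Φ(λ - z_{α/2}) = Φ(4.45 - 2.576) = Φ(1.874) = 0.97.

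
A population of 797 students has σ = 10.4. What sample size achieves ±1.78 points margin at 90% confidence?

Without FPC: n₀ = (1.645×10.4/1.78)² = 92.376. With FPC: n = n₀N/(n₀+N-1) = 82.9 → n = 83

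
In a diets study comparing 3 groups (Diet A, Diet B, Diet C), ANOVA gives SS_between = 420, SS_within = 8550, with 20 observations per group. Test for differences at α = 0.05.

df_between = 2, df_within = 57. F = MS_between/MS_within = 210.0/150.0 = 1.4. F_crit ≈ 3.159. Fail to reject H₀.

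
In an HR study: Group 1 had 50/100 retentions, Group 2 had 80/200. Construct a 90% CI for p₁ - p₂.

p̂₁ = 0.5, p̂₂ = 0.4. Difference = 0.1. CI = (-0.0, 0.2)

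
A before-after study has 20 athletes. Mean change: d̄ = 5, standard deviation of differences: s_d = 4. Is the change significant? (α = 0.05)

t = d̄/(s_d/√n) = 5/(4/√20) = 5.59. df = 19, critical t = ±2.093. Reject H₀.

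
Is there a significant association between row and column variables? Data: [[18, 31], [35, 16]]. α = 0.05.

χ² = 10.204. df = 1, critical = 3.841. Reject H₀. Variables are dependent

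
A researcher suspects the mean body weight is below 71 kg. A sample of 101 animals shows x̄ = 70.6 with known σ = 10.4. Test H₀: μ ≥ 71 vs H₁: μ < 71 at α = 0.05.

z = -0.387. Critical value: -1.645. Fail to reject H₀.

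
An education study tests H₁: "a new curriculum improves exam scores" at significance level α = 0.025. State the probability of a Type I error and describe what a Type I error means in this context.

P(Type I error) = α = 0.025. A Type I error is rejecting H₀ when H₀ is actually true (false positive) — here, concluding that a new curriculum improves exam scores when in fact this is not the case. Consequence: adopting a curriculum that gives no real benefit — disruption for nothing.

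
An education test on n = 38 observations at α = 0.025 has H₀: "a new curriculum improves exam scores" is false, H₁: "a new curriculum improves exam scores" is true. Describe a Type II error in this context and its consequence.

Type II error: failing to reject H₀ when it is false — concluding that a new curriculum improves exam scores is not supported when in fact it is. Consequence: keeping the old curriculum when the new one would have helped students.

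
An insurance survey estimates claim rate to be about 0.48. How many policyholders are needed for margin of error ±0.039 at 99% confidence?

n = z²p(1-p)/E² = 2.576²×0.48×0.52/0.039² = 1088.9 → n = 1089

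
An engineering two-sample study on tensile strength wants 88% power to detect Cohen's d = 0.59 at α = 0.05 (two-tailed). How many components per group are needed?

z_{α/2} = 1.96, z_β = Φ⁻¹(0.88) = 1.175. For medium effect (d = 0.59): n per group = 2(z_{α/2} + z_β)²/d² = 2(1.96 + 1.175)²/0.59² = 56.5 → 57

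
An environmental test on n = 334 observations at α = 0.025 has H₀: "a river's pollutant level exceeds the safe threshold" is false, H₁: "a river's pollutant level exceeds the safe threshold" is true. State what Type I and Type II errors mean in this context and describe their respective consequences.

Type I (false positive): concluding that a river's pollutant level exceeds the safe threshold when it is not — shutting down a compliant factory unnecessarily. Type II (false negative): failing to conclude that a river's pollutant level exceeds the safe threshold when it is — allowing unsafe pollution to continue. Which is costlier depends on domain priorities and is a judgement call rather than a statistical fact.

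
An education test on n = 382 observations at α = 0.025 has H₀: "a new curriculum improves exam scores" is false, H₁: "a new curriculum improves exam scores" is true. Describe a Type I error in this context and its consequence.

Type I error: rejecting H₀ when it is true — concluding that a new curriculum improves exam scores when in fact it is not. Consequence: adopting a curriculum that gives no real benefit — disruption for nothing.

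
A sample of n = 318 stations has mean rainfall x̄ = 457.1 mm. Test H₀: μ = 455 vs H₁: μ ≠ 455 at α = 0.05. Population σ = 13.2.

z = (x̄ - μ₀)/(σ/√n) = (457.1 - 455)/(13.2/√318) = 2.837. Critical value: ±1.96. Since |2.837| > 1.96, Reject H₀.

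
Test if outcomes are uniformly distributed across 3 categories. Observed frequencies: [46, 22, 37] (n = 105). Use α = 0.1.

Expected = 35 each. χ² = Σ(O-E)²/E = 8.4. df = 2, critical value = 4.605. Reject H₀.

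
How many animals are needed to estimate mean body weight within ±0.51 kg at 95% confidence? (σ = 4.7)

n = (z*σ/E)² = (1.96×4.7/0.51)² = 326.3 → n = 327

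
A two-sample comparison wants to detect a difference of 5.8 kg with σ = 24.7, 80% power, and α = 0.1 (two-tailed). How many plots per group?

n per group = 2(z_α/2 + z_β)²σ²/d² = 2×(1.645 + 0.84)²×24.7²/5.8² = 224.0 → n = 224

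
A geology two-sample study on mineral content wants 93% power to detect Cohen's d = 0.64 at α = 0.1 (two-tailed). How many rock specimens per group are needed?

z_{α/2} = 1.645, z_β = Φ⁻¹(0.93) = 1.476. For medium effect (d = 0.64): n per group = 2(z_{α/2} + z_β)²/d² = 2(1.645 + 1.476)²/0.64² = 47.6 → 48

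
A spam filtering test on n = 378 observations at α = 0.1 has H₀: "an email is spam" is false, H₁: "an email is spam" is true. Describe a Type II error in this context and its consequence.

Type II error: failing to reject H₀ when it is false — concluding that an email is spam is not supported when in fact it is. Consequence: a spam email lands in the inbox.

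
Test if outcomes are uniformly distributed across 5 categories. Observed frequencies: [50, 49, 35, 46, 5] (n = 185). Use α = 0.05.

Expected = 37 each. χ² = Σ(O-E)²/E = 38.432. df = 4, critical value = 9.488. Reject H₀.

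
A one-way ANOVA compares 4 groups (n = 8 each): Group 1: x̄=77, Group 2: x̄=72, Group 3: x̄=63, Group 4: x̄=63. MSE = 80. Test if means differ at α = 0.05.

Grand mean = 68.75. SS_between = 1158.0, MS_between = 386.0. F = 4.825, F_crit ≈ 2.947. Reject H₀.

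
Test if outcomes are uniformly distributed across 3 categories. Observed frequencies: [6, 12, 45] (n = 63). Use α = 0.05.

Expected = 21 each. χ² = Σ(O-E)²/E = 42.0. df = 2, critical value = 5.991. Reject H₀.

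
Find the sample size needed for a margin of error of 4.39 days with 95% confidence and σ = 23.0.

n = (z*σ/E)² = (1.96×23.0/4.39)² = 105.4 → n = 106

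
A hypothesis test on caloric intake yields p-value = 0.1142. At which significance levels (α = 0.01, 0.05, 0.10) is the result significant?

p = 0.1142. Not significant at any of the given levels.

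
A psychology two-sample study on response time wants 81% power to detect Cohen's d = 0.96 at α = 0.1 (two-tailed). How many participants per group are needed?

z_{α/2} = 1.645, z_β = Φ⁻¹(0.81) = 0.878. For large effect (d = 0.96): n per group = 2(z_{α/2} + z_β)²/d² = 2(1.645 + 0.878)²/0.96² = 13.8 → 14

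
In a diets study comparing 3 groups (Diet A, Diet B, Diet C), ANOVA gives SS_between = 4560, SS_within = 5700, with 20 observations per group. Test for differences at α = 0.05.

df_between = 2, df_within = 57. F = MS_between/MS_within = 2280.0/100.0 = 22.8. F_crit ≈ 3.159. Reject H₀. At least one mean differs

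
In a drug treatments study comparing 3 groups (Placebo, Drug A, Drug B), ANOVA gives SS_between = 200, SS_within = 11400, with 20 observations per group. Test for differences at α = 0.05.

df_between = 2, df_within = 57. F = MS_between/MS_within = 100.0/200.0 = 0.5. F_crit ≈ 3.159. Fail to reject H₀.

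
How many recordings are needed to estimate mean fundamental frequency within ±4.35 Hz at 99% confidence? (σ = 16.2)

n = (z*σ/E)² = (2.576×16.2/4.35)² = 92.03 → n = 93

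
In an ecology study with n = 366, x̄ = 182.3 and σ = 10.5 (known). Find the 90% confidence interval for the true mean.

CI = x̄ ± z*(σ/√n) = 182.3 ± 1.645(10.5/√366) = 182.3 ± 0.9 = (181.4, 183.2)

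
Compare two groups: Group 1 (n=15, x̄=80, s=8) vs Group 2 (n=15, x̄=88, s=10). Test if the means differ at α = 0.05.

Pooled sp = 9.06. t = -2.419, df = 28. Critical t = ±2.048. Reject H₀.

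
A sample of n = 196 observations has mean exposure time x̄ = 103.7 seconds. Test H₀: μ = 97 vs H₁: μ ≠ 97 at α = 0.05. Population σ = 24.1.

z = (x̄ - μ₀)/(σ/√n) = (103.7 - 97)/(24.1/√196) = 3.892. Critical value: ±1.96. Since |3.892| > 1.96, Reject H₀.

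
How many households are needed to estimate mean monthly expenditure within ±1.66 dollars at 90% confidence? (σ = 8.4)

n = (z*σ/E)² = (1.645×8.4/1.66)² = 69.3 → n = 70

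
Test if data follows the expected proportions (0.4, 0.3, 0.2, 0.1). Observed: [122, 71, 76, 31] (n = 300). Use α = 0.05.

Expected: [120.0, 90.0, 60.0, 30.0]. χ² = 8.344. df = 3, critical = 7.815. Reject H₀.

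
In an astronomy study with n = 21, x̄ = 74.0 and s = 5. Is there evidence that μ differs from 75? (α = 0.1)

t = (x̄ - μ₀)/(s/√n) = (74.0 - 75)/(5/√21) = -0.917. df = 20, critical t = ±1.725. Fail to reject H₀.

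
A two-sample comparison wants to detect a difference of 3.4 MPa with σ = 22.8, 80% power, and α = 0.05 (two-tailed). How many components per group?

n per group = 2(z_α/2 + z_β)²σ²/d² = 2×(1.96 + 0.84)²×22.8²/3.4² = 705.1 → n = 706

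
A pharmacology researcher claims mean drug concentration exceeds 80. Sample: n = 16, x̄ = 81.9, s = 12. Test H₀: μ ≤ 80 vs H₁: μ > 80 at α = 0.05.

t = (81.9 - 80)/(12/√16) = 0.633, df = 15. Critical t = 1.753. Fail to reject H₀.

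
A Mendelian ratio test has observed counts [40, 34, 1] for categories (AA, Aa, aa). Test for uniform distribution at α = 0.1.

Expected = 25 each. χ² = Σ(O-E)²/E = 35.28. df = 2, critical value = 4.605. Reject H₀.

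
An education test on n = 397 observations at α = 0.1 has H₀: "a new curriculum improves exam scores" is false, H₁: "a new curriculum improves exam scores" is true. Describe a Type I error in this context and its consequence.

Type I error: rejecting H₀ when it is true — concluding that a new curriculum improves exam scores when in fact it is not. Consequence: adopting a curriculum that gives no real benefit — disruption for nothing.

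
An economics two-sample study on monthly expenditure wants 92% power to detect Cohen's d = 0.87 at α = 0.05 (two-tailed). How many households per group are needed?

z_{α/2} = 1.96, z_β = Φ⁻¹(0.92) = 1.405. For large effect (d = 0.87): n per group = 2(z_{α/2} + z_β)²/d² = 2(1.96 + 1.405)²/0.87² = 29.9 → 30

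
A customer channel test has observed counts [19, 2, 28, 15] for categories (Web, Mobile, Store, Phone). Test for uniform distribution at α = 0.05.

Expected = 16 each. χ² = Σ(O-E)²/E = 21.875. df = 3, critical value = 7.815. Reject H₀.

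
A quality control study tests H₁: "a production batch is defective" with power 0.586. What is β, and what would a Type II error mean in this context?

β = 1 - power = 1 - 0.586 = 0.414. A Type II error is failing to reject H₀ when H₀ is false (false negative) — here, failing to conclude that a production batch is defective when in fact it is true. Consequence: shipping a defective batch — faulty products reach customers.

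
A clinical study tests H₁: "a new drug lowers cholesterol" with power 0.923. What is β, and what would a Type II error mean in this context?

β = 1 - power = 1 - 0.923 = 0.077. A Type II error is failing to reject H₀ when H₀ is false (false negative) — here, failing to conclude that a new drug lowers cholesterol when in fact it is true. Consequence: shelving an effective drug — patients miss out on a treatment that would have helped.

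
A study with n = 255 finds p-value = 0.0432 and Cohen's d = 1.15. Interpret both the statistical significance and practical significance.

Statistically significant (p = 0.0432 < 0.05). Cohen's d = 1.15 indicates a large effect size. Both statistical and practical significance should be considered.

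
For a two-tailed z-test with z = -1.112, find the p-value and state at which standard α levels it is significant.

p = 2·P(Z > |-1.112|) = 2·(1 - Φ(1.112)) ≈ 0.2661. Not significant at any standard level.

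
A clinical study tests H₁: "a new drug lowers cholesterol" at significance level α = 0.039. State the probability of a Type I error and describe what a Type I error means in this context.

P(Type I error) = α = 0.039. A Type I error is rejecting H₀ when H₀ is actually true (false positive) — here, concluding that a new drug lowers cholesterol when in fact this is not the case. Consequence: approving an ineffective drug — patients take a useless medication and may skip effective alternatives.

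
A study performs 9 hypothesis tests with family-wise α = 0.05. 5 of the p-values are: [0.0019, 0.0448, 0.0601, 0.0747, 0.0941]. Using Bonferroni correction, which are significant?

Bonferroni α = 0.05/9 = 0.00556. Significant p-values: [0.0019]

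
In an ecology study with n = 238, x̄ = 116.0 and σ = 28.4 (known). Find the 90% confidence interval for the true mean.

CI = x̄ ± z*(σ/√n) = 116.0 ± 1.645(28.4/√238) = 116.0 ± 3.03 = (112.97, 119.03)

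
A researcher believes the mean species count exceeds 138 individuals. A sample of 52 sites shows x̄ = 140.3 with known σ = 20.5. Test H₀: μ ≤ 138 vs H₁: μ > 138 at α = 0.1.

z = 0.809. Critical value: 1.28. Fail to reject H₀.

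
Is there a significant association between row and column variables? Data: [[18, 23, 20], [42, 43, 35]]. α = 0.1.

χ² = 0.581. df = 2, critical = 4.605. Fail to reject H₀. No evidence of dependence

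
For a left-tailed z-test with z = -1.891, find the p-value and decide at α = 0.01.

p = P(Z < -1.891) = Φ(-1.891) ≈ 0.0293. Since p ≥ 0.01, fail to reject H₀ (not significant) at α = 0.01.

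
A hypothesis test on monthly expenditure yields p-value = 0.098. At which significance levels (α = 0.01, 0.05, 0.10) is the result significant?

p = 0.098. Significant at: α = 0.1.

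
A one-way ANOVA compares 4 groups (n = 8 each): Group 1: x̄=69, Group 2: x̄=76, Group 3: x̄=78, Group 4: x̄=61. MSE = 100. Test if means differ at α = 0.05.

Grand mean = 71.0. SS_between = 1424.0, MS_between = 474.67. F = 4.747, F_crit ≈ 2.947. Reject H₀.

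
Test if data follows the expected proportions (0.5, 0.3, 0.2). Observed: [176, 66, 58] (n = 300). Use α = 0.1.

Expected: [150.0, 90.0, 60.0]. χ² = 10.973. df = 2, critical = 4.605. Reject H₀.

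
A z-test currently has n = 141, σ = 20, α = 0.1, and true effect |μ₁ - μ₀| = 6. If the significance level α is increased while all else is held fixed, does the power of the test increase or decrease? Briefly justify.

Power increases: a larger α lowers the critical value, so more of the H₁ sampling distribution falls in the rejection region.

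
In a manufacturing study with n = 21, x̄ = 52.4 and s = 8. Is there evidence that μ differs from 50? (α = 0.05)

t = (x̄ - μ₀)/(s/√n) = (52.4 - 50)/(8/√21) = 1.375. df = 20, critical t = ±2.086. Fail to reject H₀.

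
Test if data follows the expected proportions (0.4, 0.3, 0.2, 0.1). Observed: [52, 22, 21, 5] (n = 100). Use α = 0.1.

Expected: [40.0, 30.0, 20.0, 10.0]. χ² = 8.283. df = 3, critical = 6.251. Reject H₀.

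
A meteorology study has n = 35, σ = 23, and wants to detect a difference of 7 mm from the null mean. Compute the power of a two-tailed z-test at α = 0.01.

SE = σ/√n = 23/√35 = 3.888. Non-centrality λ = d/SE = 7/3.888 = 1.801. Power ≈ Φ(λ - z_{α/2}) = Φ(1.801 - 2.576) = Φ(-0.775) = 0.219.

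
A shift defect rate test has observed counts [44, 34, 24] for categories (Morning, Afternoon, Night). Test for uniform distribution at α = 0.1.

Expected = 34 each. χ² = Σ(O-E)²/E = 5.882. df = 2, critical value = 4.605. Reject H₀.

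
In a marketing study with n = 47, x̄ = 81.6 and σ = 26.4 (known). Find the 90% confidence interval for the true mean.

CI = x̄ ± z*(σ/√n) = 81.6 ± 1.645(26.4/√47) = 81.6 ± 6.33 = (75.27, 87.93)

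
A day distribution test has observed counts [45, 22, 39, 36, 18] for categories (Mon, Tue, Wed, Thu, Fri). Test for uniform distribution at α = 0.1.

Expected = 32 each. χ² = Σ(O-E)²/E = 16.562. df = 4, critical value = 7.779. Reject H₀.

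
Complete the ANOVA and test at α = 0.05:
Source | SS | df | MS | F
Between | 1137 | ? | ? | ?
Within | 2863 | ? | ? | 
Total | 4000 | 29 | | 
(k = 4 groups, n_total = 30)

df_between = 3, df_within = 26. MS_between = 379.0, MS_within = 110.12. F = 3.442, F_crit ≈ 2.975. Reject H₀.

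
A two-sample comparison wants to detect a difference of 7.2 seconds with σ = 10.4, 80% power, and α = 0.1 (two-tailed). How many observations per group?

n per group = 2(z_α/2 + z_β)²σ²/d² = 2×(1.645 + 0.84)²×10.4²/7.2² = 25.8 → n = 26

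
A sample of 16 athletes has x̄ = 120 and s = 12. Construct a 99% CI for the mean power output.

CI = x̄ ± t*(s/√n) = 120 ± 2.947(12/√16) = (111.16, 128.84)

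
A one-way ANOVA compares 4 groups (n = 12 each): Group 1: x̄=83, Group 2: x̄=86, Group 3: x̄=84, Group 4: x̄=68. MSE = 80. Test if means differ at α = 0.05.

Grand mean = 80.25. SS_between = 2457.0, MS_between = 819.0. F = 10.238, F_crit ≈ 2.816. Reject H₀.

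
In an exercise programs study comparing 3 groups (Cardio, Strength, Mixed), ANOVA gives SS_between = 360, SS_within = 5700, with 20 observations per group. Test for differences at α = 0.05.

df_between = 2, df_within = 57. F = MS_between/MS_within = 180.0/100.0 = 1.8. F_crit ≈ 3.159. Fail to reject H₀.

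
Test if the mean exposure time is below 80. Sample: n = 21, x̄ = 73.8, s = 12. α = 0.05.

t = (73.8 - 80)/(12/√21) = -2.368, df = 20. Critical t = -1.725. Reject H₀.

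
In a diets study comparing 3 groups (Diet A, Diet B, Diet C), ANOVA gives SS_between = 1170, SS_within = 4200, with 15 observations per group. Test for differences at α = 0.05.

df_between = 2, df_within = 42. F = MS_between/MS_within = 585.0/100.0 = 5.85. F_crit ≈ 3.22. Reject H₀. At least one mean differs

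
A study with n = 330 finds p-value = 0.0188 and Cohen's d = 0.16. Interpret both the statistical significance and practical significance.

Statistically significant (p = 0.0188 < 0.05). Cohen's d = 0.16 indicates a very small effect size. Both statistical and practical significance should be considered.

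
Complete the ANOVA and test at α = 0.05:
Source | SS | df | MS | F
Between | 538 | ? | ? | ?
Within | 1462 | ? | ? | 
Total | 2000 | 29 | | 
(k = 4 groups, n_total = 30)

df_between = 3, df_within = 26. MS_between = 179.33, MS_within = 56.23. F = 3.189, F_crit ≈ 2.975. Reject H₀.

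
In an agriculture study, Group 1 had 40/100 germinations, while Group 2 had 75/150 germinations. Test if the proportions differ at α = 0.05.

p̂₁ = 0.4, p̂₂ = 0.5, pooled p̂ = 0.46. z = -1.554. Critical: ±1.96. Fail to reject H₀.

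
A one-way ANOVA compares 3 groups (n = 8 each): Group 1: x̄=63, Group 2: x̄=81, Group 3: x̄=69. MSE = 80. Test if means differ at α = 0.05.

Grand mean = 71.0. SS_between = 1344.0, MS_between = 672.0. F = 8.4, F_crit ≈ 3.467. Reject H₀.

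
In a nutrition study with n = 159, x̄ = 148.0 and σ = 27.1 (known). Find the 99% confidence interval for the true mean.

CI = x̄ ± z*(σ/√n) = 148.0 ± 2.576(27.1/√159) = 148.0 ± 5.54 = (142.46, 153.54)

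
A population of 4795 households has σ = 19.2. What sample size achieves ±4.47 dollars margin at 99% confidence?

Without FPC: n₀ = (2.576×19.2/4.47)² = 122.428. With FPC: n = n₀N/(n₀+N-1) = 119.4 → n = 120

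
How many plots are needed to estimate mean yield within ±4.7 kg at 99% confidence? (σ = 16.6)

n = (z*σ/E)² = (2.576×16.6/4.7)² = 82.8 → n = 83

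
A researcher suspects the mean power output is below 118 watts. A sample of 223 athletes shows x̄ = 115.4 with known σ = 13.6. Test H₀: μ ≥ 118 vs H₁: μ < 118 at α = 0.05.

z = -2.855. Critical value: -1.645. Reject H₀.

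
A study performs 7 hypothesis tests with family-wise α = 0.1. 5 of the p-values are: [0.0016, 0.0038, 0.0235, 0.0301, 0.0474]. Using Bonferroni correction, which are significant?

Bonferroni α = 0.1/7 = 0.01429. Significant p-values: [0.0016, 0.0038]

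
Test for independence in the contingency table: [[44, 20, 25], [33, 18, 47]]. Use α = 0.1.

χ² = 7.984. df = 2, critical = 4.605. Reject H₀. Variables are dependent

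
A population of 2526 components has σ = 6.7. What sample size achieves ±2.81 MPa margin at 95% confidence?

Without FPC: n₀ = (1.96×6.7/2.81)² = 21.84. With FPC: n = n₀N/(n₀+N-1) = 21.7 → n = 22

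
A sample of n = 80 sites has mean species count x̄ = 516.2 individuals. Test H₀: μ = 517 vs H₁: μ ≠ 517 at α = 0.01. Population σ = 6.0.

z = (x̄ - μ₀)/(σ/√n) = (516.2 - 517)/(6.0/√80) = -1.193. Critical value: ±2.576. Since |-1.193| ≤ 2.576, Fail to reject H₀.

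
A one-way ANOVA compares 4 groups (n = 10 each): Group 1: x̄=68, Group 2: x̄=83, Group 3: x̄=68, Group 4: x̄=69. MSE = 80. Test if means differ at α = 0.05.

Grand mean = 72.0. SS_between = 1620.0, MS_between = 540.0. F = 6.75, F_crit ≈ 2.866. Reject H₀.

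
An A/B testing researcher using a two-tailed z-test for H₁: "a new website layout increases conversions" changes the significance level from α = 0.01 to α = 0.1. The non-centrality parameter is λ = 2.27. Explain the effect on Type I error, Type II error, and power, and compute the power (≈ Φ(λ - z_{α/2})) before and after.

Increasing α from 0.01 to 0.1:
• Type I error rate increases (α is the Type I rate by definition).
• Critical value moves from z_{α/2} = 2.576 to 1.645, so power = Φ(λ - z_{α/2}) goes from Φ(2.27 - 2.576) = 0.38 to Φ(2.27 - 1.645) = 0.734.
• Type II error rate β = 1 - power therefore decreases (0.62 → 0.266).
Appropriate when false negatives are costly — here, discarding a layout that would have improved conversions — lost revenue.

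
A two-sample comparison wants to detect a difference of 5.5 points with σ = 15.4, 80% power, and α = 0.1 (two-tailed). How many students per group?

n per group = 2(z_α/2 + z_β)²σ²/d² = 2×(1.645 + 0.84)²×15.4²/5.5² = 96.8 → n = 97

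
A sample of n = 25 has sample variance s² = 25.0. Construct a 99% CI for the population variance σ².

df = 24. χ²_{0.005} = 45.559, χ²_{0.995} = 9.886. CI for σ² = ((n-1)s²/χ²_{α/2}, (n-1)s²/χ²_{1-α/2}) = (24·25.0/45.559, 24·25.0/9.886) = (13.17, 60.69)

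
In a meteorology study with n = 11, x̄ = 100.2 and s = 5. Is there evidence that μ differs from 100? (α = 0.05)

t = (x̄ - μ₀)/(s/√n) = (100.2 - 100)/(5/√11) = 0.133. df = 10, critical t = ±2.228. Fail to reject H₀.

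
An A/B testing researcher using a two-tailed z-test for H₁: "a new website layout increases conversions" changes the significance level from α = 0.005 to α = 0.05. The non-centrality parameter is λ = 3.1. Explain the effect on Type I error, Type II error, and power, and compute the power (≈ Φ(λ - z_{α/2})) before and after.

Increasing α from 0.005 to 0.05:
• Type I error rate increases (α is the Type I rate by definition).
• Critical value moves from z_{α/2} = 2.807 to 1.96, so power = Φ(λ - z_{α/2}) goes from Φ(3.1 - 2.807) = 0.615 to Φ(3.1 - 1.96) = 0.873.
• Type II error rate β = 1 - power therefore decreases (0.385 → 0.127).
Appropriate when false negatives are costly — here, discarding a layout that would have improved conversions — lost revenue.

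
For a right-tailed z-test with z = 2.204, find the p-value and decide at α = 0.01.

p = P(Z > 2.204) = 1 - Φ(2.204) ≈ 0.0138. Since p ≥ 0.01, fail to reject H₀ (not significant) at α = 0.01.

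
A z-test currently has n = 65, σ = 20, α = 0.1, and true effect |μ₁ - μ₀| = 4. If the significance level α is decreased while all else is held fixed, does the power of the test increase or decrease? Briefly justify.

Power decreases: a smaller α raises the critical value, so less of the H₁ sampling distribution falls in the rejection region.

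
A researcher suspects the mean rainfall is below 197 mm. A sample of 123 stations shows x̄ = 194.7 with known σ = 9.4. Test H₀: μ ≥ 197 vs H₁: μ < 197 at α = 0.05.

z = -2.714. Critical value: -1.645. Reject H₀.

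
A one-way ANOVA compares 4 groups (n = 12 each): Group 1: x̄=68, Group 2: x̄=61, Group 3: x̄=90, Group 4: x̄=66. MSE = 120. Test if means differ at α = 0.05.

Grand mean = 71.25. SS_between = 5937.0, MS_between = 1979.0. F = 16.492, F_crit ≈ 2.816. Reject H₀.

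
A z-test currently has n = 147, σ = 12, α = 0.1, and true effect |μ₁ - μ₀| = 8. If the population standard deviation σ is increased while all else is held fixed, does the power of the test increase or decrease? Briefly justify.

Power decreases: a larger σ inflates the standard error σ/√n, pulling the sampling distribution under H₁ back toward the critical value.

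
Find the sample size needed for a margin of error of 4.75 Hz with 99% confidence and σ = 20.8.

n = (z*σ/E)² = (2.576×20.8/4.75)² = 127.2 → n = 128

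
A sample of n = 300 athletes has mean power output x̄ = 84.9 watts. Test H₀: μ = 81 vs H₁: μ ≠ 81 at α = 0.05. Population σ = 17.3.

z = (x̄ - μ₀)/(σ/√n) = (84.9 - 81)/(17.3/√300) = 3.905. Critical value: ±1.96. Since |3.905| > 1.96, Reject H₀.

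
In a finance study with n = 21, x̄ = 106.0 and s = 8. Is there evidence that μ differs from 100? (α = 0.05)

t = (x̄ - μ₀)/(s/√n) = (106.0 - 100)/(8/√21) = 3.437. df = 20, critical t = ±2.086. Reject H₀.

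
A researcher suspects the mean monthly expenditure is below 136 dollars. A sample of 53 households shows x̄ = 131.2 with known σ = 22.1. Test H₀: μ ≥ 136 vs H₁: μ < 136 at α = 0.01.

z = -1.581. Critical value: -2.33. Fail to reject H₀.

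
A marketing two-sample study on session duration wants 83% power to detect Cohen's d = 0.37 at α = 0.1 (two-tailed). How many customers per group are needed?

z_{α/2} = 1.645, z_β = Φ⁻¹(0.83) = 0.954. For small effect (d = 0.37): n per group = 2(z_{α/2} + z_β)²/d² = 2(1.645 + 0.954)²/0.37² = 98.7 → 99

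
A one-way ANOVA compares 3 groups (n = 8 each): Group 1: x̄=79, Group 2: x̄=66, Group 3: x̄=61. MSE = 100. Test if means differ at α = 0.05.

Grand mean = 68.67. SS_between = 1381.33, MS_between = 690.67. F = 6.907, F_crit ≈ 3.467. Reject H₀.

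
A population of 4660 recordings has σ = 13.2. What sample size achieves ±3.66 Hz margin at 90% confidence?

Without FPC: n₀ = (1.645×13.2/3.66)² = 35.198. With FPC: n = n₀N/(n₀+N-1) = 34.9 → n = 35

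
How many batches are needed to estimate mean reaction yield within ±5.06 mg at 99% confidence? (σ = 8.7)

n = (z*σ/E)² = (2.576×8.7/5.06)² = 19.6 → n = 20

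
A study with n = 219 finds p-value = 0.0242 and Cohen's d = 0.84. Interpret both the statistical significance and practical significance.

Statistically significant (p = 0.0242 < 0.05). Cohen's d = 0.84 indicates a large effect size. Both statistical and practical significance should be considered.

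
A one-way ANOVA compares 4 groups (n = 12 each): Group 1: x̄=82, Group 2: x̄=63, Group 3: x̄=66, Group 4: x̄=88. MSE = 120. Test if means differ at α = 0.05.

Grand mean = 74.75. SS_between = 5313.0, MS_between = 1771.0. F = 14.758, F_crit ≈ 2.816. Reject H₀.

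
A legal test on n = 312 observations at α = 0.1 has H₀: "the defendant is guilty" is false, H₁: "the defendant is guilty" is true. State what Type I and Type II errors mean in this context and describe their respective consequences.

Type I (false positive): concluding that the defendant is guilty when it is not — convicting an innocent person. Type II (false negative): failing to conclude that the defendant is guilty when it is — acquitting a guilty person. Which is costlier depends on domain priorities and is a judgement call rather than a statistical fact.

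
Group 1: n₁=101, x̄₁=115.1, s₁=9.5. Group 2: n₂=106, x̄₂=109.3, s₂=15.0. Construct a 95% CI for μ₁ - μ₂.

Difference = 5.8. SE = √(9.5²/101 + 15.0²/106) = 1.737. CI = (2.4, 9.2)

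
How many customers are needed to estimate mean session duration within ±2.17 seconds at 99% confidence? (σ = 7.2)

n = (z*σ/E)² = (2.576×7.2/2.17)² = 73.1 → n = 74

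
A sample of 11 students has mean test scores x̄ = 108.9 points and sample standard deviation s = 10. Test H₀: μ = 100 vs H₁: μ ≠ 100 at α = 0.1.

t = (x̄ - μ₀)/(s/√n) = (108.9 - 100)/(10/√11) = 2.952. df = 10, critical t = ±1.812. Reject H₀.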